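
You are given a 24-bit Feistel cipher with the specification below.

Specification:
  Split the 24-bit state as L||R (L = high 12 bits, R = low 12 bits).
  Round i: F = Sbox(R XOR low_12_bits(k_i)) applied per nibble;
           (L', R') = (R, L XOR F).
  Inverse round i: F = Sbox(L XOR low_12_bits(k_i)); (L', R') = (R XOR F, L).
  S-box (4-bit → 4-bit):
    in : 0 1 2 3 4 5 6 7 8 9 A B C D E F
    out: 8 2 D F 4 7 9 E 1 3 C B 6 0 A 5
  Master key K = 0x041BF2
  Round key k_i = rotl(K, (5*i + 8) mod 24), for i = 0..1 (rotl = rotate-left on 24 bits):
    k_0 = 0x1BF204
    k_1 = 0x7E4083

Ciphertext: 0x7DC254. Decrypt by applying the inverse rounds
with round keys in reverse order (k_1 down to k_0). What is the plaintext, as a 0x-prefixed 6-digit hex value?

s_0 = ciphertext = 0x7DC254
s_1 = InvRound(s_0, k_1) = 0xC217DC
s_2 = InvRound(s_1, k_0) = 0xD0BC21

0xD0BC21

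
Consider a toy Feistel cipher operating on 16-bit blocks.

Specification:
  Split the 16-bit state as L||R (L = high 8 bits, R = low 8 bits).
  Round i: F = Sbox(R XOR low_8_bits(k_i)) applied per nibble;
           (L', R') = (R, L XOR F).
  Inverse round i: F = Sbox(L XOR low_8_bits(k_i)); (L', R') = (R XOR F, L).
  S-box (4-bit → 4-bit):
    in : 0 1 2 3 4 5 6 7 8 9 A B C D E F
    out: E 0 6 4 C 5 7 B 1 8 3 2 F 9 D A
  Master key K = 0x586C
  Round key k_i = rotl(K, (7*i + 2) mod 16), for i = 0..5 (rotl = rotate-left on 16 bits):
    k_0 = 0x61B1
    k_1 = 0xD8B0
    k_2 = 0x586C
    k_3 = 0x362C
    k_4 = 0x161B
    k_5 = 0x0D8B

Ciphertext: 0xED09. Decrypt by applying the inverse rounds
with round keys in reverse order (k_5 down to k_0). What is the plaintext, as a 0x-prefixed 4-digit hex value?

0x5227

s_0 = ciphertext = 0xED09
s_1 = InvRound(s_0, k_5) = 0x7EED
s_2 = InvRound(s_1, k_4) = 0x987E
s_3 = InvRound(s_2, k_3) = 0x5298
s_4 = InvRound(s_3, k_2) = 0xD552
s_5 = InvRound(s_4, k_1) = 0x27D5
s_6 = InvRound(s_5, k_0) = 0x5227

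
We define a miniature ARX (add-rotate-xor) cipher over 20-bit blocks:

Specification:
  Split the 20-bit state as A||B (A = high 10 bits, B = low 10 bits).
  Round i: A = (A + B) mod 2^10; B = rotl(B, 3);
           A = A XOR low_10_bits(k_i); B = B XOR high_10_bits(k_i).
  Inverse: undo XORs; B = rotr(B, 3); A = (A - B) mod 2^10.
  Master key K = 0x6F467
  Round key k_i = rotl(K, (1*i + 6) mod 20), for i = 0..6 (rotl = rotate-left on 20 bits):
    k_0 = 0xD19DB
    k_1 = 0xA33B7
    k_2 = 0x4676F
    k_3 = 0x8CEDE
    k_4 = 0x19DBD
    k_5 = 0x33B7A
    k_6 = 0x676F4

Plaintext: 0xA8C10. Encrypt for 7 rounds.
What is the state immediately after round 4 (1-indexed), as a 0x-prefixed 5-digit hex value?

0x09432

s_0 = plaintext = 0xA8C10
s_1 = Round(s_0, k_0) = 0xDA3C6
s_2 = Round(s_1, k_1) = 0x264BB
s_3 = Round(s_2, k_2) = 0x8ECC0
s_4 = Round(s_3, k_3) = 0x09432
s_5 = Round(s_4, k_4) = 0x7A9F7
s_6 = Round(s_5, k_5) = 0x26F75
s_7 = Round(s_6, k_6) = 0xB9233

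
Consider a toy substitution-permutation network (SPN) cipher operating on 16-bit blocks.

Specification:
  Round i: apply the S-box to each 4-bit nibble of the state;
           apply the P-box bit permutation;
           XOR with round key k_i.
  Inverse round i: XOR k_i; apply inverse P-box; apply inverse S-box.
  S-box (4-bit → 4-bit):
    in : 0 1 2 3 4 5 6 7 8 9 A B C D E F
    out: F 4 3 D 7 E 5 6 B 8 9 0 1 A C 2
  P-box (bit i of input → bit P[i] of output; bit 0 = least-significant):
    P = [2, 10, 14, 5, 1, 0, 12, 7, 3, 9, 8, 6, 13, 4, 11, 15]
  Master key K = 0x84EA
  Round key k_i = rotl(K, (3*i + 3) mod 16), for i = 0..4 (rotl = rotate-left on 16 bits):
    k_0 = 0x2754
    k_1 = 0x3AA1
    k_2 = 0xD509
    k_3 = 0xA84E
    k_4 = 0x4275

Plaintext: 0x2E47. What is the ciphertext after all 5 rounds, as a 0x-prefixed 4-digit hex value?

s_0 = plaintext = 0x2E47
s_1 = Round(s_0, k_0) = 0x5207
s_2 = Round(s_1, k_1) = 0xE43A
s_3 = Round(s_2, k_2) = 0x4EA7
s_4 = Round(s_3, k_3) = 0xC59C
s_5 = Round(s_4, k_4) = 0x61B1

0x61B1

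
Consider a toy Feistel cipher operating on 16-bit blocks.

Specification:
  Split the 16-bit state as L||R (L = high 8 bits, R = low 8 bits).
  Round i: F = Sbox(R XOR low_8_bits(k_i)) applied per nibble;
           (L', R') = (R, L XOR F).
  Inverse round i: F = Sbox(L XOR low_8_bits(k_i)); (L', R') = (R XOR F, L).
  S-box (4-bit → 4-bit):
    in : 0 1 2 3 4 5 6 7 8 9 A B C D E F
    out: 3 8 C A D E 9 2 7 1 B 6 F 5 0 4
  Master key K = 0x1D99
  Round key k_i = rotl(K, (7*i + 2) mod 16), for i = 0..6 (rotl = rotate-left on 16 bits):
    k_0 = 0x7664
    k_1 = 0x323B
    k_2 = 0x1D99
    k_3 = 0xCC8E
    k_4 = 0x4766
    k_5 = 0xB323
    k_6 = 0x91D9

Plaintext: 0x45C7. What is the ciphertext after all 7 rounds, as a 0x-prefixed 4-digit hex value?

0x992D

s_0 = plaintext = 0x45C7
s_1 = Round(s_0, k_0) = 0xC7FF
s_2 = Round(s_1, k_1) = 0xFF3A
s_3 = Round(s_2, k_2) = 0x3A45
s_4 = Round(s_3, k_3) = 0x45CC
s_5 = Round(s_4, k_4) = 0xCCFE
s_6 = Round(s_5, k_5) = 0xFE99
s_7 = Round(s_6, k_6) = 0x992D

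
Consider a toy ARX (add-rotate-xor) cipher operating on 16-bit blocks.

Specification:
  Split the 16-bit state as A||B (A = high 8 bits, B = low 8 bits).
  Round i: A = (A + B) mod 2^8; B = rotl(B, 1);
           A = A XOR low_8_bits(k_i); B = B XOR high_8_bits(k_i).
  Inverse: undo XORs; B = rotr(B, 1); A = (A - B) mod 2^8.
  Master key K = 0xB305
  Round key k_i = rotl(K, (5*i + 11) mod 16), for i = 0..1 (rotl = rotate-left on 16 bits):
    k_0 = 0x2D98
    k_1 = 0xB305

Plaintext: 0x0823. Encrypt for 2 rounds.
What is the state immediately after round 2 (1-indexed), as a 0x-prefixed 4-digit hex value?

s_0 = plaintext = 0x0823
s_1 = Round(s_0, k_0) = 0xB36B
s_2 = Round(s_1, k_1) = 0x1B65

0x1B65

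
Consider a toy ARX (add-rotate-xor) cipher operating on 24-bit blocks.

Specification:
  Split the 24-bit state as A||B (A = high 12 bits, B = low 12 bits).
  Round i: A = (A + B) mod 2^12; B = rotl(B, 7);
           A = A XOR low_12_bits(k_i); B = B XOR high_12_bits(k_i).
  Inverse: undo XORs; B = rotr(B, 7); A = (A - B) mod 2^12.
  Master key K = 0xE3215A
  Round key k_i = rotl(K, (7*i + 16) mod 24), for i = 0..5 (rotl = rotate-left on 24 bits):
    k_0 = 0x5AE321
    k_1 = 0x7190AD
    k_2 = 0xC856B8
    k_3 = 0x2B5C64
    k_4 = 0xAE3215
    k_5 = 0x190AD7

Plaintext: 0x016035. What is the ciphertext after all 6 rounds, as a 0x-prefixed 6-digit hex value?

s_0 = plaintext = 0x016035
s_1 = Round(s_0, k_0) = 0x36AF2F
s_2 = Round(s_1, k_1) = 0x2340E0
s_3 = Round(s_2, k_2) = 0x5ACC82
s_4 = Round(s_3, k_3) = 0xE4A3D1
s_5 = Round(s_4, k_4) = 0x00E27D
s_6 = Round(s_5, k_5) = 0x85CF03

0x85CF03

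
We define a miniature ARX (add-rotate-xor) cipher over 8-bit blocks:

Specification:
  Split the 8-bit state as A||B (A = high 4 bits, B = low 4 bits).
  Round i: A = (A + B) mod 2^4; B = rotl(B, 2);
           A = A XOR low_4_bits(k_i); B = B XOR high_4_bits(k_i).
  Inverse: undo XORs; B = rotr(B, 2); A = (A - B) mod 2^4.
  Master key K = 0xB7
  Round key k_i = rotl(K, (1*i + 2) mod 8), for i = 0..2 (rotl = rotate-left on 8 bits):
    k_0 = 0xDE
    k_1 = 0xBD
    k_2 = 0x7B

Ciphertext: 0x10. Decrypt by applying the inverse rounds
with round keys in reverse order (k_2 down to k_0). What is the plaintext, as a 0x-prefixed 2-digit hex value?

s_0 = ciphertext = 0x10
s_1 = InvRound(s_0, k_2) = 0xDD
s_2 = InvRound(s_1, k_1) = 0x79
s_3 = InvRound(s_2, k_0) = 0x81

0x81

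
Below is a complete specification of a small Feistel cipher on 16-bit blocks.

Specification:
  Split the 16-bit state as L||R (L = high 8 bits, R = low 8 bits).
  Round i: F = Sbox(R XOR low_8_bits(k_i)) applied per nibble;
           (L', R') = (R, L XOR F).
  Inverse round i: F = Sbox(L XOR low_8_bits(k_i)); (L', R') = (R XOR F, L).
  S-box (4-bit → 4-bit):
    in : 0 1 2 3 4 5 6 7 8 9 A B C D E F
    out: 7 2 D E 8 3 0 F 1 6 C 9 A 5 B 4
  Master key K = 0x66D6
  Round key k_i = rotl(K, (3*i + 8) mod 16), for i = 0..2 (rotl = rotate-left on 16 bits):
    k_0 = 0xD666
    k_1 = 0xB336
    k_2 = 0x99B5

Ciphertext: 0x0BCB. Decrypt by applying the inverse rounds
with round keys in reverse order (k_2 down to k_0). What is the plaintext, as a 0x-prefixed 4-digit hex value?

s_0 = ciphertext = 0x0BCB
s_1 = InvRound(s_0, k_2) = 0x500B
s_2 = InvRound(s_1, k_1) = 0x0B50
s_3 = InvRound(s_2, k_0) = 0x550B

0x550B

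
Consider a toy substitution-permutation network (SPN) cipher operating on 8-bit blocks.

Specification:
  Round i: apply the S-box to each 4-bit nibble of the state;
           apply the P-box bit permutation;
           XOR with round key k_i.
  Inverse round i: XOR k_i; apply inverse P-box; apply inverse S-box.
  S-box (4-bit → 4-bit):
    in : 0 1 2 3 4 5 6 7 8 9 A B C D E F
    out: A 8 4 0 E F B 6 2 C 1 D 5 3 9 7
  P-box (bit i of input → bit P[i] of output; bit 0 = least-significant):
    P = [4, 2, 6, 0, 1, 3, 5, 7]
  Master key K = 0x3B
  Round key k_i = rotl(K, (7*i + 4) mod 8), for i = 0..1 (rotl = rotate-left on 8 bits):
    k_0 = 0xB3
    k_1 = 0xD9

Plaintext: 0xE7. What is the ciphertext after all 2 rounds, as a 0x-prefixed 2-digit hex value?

s_0 = plaintext = 0xE7
s_1 = Round(s_0, k_0) = 0x75
s_2 = Round(s_1, k_1) = 0xA4

0xA4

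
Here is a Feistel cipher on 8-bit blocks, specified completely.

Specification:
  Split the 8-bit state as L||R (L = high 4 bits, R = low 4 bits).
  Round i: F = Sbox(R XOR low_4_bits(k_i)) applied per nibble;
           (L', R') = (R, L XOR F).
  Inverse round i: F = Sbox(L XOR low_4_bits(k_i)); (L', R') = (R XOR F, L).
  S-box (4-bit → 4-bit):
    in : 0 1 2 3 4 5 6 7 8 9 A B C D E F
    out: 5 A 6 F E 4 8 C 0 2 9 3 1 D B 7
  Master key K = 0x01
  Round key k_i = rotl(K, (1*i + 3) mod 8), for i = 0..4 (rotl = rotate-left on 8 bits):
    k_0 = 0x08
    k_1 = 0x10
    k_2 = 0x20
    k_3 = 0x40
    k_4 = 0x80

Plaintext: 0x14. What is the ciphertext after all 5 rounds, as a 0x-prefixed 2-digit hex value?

0x8A

s_0 = plaintext = 0x14
s_1 = Round(s_0, k_0) = 0x40
s_2 = Round(s_1, k_1) = 0x01
s_3 = Round(s_2, k_2) = 0x1A
s_4 = Round(s_3, k_3) = 0xA8
s_5 = Round(s_4, k_4) = 0x8A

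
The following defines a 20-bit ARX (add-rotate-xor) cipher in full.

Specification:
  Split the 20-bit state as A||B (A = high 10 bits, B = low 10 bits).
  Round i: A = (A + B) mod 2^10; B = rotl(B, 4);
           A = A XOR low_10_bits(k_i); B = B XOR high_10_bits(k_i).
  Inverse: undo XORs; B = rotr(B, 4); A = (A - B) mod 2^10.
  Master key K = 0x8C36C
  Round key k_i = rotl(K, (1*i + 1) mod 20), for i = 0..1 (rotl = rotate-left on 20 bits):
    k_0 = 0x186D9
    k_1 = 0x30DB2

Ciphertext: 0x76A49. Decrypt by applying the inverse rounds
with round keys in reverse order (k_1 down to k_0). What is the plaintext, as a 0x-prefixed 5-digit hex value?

s_0 = ciphertext = 0x76A49
s_1 = InvRound(s_0, k_1) = 0x702A8
s_2 = InvRound(s_1, k_0) = 0x2B66C

0x2B66C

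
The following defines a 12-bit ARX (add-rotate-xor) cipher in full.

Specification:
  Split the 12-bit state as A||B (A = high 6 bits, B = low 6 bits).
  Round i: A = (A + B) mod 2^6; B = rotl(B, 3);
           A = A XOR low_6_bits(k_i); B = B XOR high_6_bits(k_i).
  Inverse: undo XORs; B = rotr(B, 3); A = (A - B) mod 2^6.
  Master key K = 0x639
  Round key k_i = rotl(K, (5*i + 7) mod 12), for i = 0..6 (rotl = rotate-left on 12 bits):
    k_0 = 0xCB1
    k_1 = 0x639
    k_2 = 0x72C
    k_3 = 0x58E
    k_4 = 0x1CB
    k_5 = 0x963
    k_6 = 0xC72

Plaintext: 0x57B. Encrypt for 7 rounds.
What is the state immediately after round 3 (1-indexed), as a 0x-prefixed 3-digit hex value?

0x032

s_0 = plaintext = 0x57B
s_1 = Round(s_0, k_0) = 0x86D
s_2 = Round(s_1, k_1) = 0xDF5
s_3 = Round(s_2, k_2) = 0x032
s_4 = Round(s_3, k_3) = 0xF00
s_5 = Round(s_4, k_4) = 0xDC7
s_6 = Round(s_5, k_5) = 0x75D
s_7 = Round(s_6, k_6) = 0x21A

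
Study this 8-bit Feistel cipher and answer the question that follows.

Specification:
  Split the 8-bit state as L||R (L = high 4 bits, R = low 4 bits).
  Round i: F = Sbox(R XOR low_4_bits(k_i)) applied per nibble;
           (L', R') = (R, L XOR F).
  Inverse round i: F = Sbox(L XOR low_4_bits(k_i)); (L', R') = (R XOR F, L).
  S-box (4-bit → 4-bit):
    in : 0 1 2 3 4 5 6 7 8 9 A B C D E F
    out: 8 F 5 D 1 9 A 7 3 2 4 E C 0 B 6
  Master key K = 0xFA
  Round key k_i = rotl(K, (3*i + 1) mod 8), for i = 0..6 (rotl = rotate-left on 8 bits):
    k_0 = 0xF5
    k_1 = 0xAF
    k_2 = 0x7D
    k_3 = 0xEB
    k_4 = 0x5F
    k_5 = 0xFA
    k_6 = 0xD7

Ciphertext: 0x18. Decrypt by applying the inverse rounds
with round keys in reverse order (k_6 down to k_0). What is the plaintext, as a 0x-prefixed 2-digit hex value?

s_0 = ciphertext = 0x18
s_1 = InvRound(s_0, k_6) = 0x21
s_2 = InvRound(s_1, k_5) = 0x22
s_3 = InvRound(s_2, k_4) = 0x22
s_4 = InvRound(s_3, k_3) = 0x02
s_5 = InvRound(s_4, k_2) = 0x20
s_6 = InvRound(s_5, k_1) = 0x02
s_7 = InvRound(s_6, k_0) = 0xB0

0xB0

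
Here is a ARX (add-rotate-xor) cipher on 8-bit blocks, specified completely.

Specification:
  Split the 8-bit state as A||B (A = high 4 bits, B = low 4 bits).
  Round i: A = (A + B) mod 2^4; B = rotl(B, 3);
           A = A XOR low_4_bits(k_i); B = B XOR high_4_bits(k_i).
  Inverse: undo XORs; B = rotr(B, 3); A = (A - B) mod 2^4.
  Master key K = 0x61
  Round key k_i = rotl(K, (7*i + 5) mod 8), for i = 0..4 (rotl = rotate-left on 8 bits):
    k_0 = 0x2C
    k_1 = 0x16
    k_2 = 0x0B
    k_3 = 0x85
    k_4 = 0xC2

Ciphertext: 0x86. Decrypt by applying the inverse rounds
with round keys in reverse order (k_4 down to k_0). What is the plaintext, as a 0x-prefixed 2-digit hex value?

s_0 = ciphertext = 0x86
s_1 = InvRound(s_0, k_4) = 0x55
s_2 = InvRound(s_1, k_3) = 0x5B
s_3 = InvRound(s_2, k_2) = 0x77
s_4 = InvRound(s_3, k_1) = 0x5C
s_5 = InvRound(s_4, k_0) = 0xCD

0xCD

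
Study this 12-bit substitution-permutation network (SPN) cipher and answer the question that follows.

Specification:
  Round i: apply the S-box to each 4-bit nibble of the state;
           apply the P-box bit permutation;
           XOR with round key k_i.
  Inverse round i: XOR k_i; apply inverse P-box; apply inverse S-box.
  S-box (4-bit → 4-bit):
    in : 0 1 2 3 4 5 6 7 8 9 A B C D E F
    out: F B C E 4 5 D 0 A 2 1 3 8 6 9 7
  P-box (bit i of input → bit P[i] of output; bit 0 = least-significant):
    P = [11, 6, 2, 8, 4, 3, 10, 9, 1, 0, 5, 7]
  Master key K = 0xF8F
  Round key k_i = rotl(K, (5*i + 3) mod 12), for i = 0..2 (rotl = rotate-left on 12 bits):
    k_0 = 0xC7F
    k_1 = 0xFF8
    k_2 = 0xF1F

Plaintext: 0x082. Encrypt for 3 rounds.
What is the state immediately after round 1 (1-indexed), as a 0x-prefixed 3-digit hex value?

0xFD0

s_0 = plaintext = 0x082
s_1 = Round(s_0, k_0) = 0xFD0
s_2 = Round(s_1, k_1) = 0x297
s_3 = Round(s_2, k_2) = 0xFB7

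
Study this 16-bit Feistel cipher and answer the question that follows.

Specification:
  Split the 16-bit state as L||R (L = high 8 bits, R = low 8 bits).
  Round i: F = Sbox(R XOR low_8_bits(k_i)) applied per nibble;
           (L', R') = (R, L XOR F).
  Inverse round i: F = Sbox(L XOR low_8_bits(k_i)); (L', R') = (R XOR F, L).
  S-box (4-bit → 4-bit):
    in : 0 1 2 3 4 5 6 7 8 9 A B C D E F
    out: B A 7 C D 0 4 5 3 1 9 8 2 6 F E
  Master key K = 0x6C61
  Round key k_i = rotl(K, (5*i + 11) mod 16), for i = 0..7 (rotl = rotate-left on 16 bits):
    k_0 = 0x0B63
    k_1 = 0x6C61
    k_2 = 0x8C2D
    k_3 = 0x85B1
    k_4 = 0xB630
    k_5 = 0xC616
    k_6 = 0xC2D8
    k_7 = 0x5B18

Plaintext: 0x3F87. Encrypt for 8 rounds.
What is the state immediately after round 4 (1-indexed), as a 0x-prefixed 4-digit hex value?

s_0 = plaintext = 0x3F87
s_1 = Round(s_0, k_0) = 0x87C2
s_2 = Round(s_1, k_1) = 0xC21B
s_3 = Round(s_2, k_2) = 0x1B06
s_4 = Round(s_3, k_3) = 0x069E
s_5 = Round(s_4, k_4) = 0x9E99
s_6 = Round(s_5, k_5) = 0x99A0
s_7 = Round(s_6, k_6) = 0xA0CA
s_8 = Round(s_7, k_7) = 0xCAC7

0x069E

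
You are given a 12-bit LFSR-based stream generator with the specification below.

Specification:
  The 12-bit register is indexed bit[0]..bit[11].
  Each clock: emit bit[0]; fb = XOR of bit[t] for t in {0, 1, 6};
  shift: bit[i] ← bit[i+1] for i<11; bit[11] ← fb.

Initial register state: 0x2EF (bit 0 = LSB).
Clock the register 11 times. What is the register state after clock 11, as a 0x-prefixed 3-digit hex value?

reg_0 = 0x2EF
clock 1: out=1, reg = 0x977
clock 2: out=1, reg = 0xCBB
clock 3: out=1, reg = 0x65D
clock 4: out=1, reg = 0x32E
clock 5: out=0, reg = 0x997
clock 6: out=1, reg = 0x4CB
clock 7: out=1, reg = 0xA65
clock 8: out=1, reg = 0x532
clock 9: out=0, reg = 0xA99
clock 10: out=1, reg = 0xD4C
clock 11: out=0, reg = 0xEA6

0xEA6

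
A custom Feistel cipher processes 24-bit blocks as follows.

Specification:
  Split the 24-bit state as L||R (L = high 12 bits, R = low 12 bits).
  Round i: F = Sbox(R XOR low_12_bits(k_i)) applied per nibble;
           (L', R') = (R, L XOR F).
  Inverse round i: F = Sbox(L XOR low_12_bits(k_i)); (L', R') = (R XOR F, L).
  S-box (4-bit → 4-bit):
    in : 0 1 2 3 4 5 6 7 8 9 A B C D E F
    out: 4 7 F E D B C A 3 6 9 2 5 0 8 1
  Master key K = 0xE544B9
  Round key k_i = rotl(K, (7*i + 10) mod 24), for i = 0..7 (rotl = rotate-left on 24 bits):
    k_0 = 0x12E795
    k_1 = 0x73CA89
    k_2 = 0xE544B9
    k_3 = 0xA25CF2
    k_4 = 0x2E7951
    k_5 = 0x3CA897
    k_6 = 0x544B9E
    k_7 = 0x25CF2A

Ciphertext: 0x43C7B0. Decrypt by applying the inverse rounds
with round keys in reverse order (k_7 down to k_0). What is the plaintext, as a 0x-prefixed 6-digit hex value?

s_0 = ciphertext = 0x43C7B0
s_1 = InvRound(s_0, k_7) = 0x5CC43C
s_2 = InvRound(s_1, k_6) = 0xC835CC
s_3 = InvRound(s_2, k_5) = 0x8B1C83
s_4 = InvRound(s_3, k_4) = 0xB078B1
s_5 = InvRound(s_4, k_3) = 0x2AAB07
s_6 = InvRound(s_5, k_2) = 0x7792AA
s_7 = InvRound(s_6, k_1) = 0x2BE779
s_8 = InvRound(s_7, k_0) = 0xC8B2BE

0xC8B2BE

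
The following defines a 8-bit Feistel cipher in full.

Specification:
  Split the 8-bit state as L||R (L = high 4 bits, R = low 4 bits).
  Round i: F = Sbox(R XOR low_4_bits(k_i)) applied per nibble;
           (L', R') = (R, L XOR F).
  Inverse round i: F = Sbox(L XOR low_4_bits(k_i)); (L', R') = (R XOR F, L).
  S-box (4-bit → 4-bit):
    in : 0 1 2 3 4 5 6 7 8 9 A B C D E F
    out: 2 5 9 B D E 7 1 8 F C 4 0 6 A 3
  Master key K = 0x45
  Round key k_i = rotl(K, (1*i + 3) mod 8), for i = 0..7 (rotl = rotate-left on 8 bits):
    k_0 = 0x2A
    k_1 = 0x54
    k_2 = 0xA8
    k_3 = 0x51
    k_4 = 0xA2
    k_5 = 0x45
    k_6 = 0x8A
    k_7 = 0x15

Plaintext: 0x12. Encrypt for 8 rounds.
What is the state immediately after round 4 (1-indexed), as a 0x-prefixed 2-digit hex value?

s_0 = plaintext = 0x12
s_1 = Round(s_0, k_0) = 0x29
s_2 = Round(s_1, k_1) = 0x94
s_3 = Round(s_2, k_2) = 0x49
s_4 = Round(s_3, k_3) = 0x9C
s_5 = Round(s_4, k_4) = 0xC3
s_6 = Round(s_5, k_5) = 0x3B
s_7 = Round(s_6, k_6) = 0xB6
s_8 = Round(s_7, k_7) = 0x60

0x9C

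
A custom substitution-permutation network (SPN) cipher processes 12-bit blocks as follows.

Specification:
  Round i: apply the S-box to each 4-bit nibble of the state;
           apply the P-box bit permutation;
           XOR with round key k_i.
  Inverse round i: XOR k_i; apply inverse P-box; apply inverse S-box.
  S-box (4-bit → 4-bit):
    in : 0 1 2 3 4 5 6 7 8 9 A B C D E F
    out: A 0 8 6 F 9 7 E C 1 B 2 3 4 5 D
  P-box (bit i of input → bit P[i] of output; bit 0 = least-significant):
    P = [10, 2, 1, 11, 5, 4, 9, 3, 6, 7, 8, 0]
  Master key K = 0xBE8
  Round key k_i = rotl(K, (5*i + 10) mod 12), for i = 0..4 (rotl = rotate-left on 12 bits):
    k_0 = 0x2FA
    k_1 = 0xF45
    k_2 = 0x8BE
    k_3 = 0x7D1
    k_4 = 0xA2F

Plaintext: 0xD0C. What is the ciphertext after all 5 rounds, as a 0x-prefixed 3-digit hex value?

0x8F0

s_0 = plaintext = 0xD0C
s_1 = Round(s_0, k_0) = 0x7E6
s_2 = Round(s_1, k_1) = 0x8E2
s_3 = Round(s_2, k_2) = 0x39F
s_4 = Round(s_3, k_3) = 0xA73
s_5 = Round(s_4, k_4) = 0x8F0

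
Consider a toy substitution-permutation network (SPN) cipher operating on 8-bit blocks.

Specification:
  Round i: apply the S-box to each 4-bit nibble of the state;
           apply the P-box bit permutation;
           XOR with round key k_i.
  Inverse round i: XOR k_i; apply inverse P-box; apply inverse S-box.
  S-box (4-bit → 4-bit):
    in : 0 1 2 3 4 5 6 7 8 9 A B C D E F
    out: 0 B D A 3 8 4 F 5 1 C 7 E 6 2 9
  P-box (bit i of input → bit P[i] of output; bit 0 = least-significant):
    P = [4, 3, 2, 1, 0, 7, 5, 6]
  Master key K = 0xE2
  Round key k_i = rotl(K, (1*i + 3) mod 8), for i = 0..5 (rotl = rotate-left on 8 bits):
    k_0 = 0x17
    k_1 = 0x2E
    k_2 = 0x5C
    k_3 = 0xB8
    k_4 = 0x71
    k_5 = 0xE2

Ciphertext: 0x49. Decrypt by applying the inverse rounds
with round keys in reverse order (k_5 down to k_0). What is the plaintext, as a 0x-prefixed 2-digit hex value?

s_0 = ciphertext = 0x49
s_1 = InvRound(s_0, k_5) = 0xB3
s_2 = InvRound(s_1, k_4) = 0x35
s_3 = InvRound(s_2, k_3) = 0x4D
s_4 = InvRound(s_3, k_2) = 0x99
s_5 = InvRound(s_4, k_1) = 0xB2
s_6 = InvRound(s_5, k_0) = 0xB6

0xB6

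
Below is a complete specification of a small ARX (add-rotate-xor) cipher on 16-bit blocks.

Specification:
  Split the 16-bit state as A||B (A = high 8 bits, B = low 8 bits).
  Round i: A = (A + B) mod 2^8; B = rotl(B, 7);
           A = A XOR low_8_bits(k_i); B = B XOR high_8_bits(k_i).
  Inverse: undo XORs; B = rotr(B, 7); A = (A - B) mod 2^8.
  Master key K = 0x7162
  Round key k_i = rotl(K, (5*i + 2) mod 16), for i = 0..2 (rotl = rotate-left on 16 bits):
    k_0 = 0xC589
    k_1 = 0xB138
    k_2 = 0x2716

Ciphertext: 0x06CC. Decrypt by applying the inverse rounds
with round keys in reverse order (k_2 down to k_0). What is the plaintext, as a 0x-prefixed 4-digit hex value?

0xAA12

s_0 = ciphertext = 0x06CC
s_1 = InvRound(s_0, k_2) = 0x39D7
s_2 = InvRound(s_1, k_1) = 0x35CC
s_3 = InvRound(s_2, k_0) = 0xAA12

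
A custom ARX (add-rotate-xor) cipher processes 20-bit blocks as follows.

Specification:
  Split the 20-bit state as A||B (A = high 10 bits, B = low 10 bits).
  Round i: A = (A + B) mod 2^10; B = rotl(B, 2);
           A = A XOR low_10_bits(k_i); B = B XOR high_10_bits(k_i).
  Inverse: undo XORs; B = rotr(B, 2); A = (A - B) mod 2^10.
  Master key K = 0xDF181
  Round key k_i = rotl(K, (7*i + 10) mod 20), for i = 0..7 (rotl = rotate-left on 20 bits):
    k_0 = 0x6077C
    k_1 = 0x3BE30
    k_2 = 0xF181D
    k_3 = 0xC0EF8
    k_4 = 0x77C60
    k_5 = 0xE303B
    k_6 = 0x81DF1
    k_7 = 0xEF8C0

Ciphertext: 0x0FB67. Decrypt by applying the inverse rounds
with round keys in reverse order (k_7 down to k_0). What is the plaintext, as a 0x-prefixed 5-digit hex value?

0x76F81

s_0 = ciphertext = 0x0FB67
s_1 = InvRound(s_0, k_7) = 0xF2136
s_2 = InvRound(s_1, k_6) = 0x1B5CC
s_3 = InvRound(s_2, k_5) = 0xF1890
s_4 = InvRound(s_3, k_4) = 0x14F53
s_5 = InvRound(s_4, k_3) = 0xA5C14
s_6 = InvRound(s_5, k_2) = 0xE5AF4
s_7 = InvRound(s_6, k_1) = 0x88386
s_8 = InvRound(s_7, k_0) = 0x76F81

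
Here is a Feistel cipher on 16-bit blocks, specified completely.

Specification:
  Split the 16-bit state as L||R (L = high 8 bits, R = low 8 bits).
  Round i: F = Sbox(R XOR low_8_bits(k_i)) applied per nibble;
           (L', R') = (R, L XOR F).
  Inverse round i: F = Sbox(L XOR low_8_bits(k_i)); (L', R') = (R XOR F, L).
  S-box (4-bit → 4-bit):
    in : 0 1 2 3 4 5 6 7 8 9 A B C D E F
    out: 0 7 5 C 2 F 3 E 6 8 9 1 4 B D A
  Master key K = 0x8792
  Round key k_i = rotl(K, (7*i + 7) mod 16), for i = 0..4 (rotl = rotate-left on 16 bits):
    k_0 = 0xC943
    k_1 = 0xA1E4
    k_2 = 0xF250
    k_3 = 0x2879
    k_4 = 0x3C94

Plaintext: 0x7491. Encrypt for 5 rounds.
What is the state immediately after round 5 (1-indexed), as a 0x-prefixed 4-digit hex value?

s_0 = plaintext = 0x7491
s_1 = Round(s_0, k_0) = 0x91C1
s_2 = Round(s_1, k_1) = 0xC1CE
s_3 = Round(s_2, k_2) = 0xCE4C
s_4 = Round(s_3, k_3) = 0x4C01
s_5 = Round(s_4, k_4) = 0x01C3

0x01C3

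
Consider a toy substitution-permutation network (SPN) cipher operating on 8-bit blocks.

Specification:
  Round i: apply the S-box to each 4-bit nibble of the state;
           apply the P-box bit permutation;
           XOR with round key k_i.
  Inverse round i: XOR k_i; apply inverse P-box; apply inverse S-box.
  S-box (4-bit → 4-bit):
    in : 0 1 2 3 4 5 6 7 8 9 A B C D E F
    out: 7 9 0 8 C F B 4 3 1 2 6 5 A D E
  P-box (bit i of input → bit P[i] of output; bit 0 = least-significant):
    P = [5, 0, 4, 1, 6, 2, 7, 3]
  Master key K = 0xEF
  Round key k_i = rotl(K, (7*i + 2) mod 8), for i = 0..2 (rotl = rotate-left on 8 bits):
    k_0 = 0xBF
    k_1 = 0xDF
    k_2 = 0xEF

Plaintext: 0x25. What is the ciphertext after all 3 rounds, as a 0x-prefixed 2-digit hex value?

s_0 = plaintext = 0x25
s_1 = Round(s_0, k_0) = 0x8C
s_2 = Round(s_1, k_1) = 0xAB
s_3 = Round(s_2, k_2) = 0xFA

0xFA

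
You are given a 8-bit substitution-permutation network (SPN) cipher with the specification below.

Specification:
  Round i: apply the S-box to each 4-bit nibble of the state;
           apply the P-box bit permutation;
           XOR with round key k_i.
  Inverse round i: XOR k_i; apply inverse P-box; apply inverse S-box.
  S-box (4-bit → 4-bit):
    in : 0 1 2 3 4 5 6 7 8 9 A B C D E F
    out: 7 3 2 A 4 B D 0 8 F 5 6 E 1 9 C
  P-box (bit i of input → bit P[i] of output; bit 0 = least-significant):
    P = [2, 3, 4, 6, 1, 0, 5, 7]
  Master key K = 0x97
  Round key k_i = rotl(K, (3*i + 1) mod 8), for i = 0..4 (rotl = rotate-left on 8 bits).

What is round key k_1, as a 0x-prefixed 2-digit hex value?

K = 0x97
k_0 = rotl(K, (3*0+1) mod 8) = rotl(K, 1) = 0x2F
k_1 = rotl(K, (3*1+1) mod 8) = rotl(K, 4) = 0x79

0x79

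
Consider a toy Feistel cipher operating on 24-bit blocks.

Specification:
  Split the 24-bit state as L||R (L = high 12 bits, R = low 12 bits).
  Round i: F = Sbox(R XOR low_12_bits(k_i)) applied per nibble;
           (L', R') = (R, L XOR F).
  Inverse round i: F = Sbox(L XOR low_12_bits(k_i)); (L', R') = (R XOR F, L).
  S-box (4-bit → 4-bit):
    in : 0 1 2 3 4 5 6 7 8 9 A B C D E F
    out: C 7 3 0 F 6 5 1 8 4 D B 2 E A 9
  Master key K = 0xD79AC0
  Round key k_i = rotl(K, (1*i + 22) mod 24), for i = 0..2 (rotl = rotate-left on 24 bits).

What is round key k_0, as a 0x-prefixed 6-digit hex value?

0x35E6B0

K = 0xD79AC0
k_0 = rotl(K, (1*0+22) mod 24) = rotl(K, 22) = 0x35E6B0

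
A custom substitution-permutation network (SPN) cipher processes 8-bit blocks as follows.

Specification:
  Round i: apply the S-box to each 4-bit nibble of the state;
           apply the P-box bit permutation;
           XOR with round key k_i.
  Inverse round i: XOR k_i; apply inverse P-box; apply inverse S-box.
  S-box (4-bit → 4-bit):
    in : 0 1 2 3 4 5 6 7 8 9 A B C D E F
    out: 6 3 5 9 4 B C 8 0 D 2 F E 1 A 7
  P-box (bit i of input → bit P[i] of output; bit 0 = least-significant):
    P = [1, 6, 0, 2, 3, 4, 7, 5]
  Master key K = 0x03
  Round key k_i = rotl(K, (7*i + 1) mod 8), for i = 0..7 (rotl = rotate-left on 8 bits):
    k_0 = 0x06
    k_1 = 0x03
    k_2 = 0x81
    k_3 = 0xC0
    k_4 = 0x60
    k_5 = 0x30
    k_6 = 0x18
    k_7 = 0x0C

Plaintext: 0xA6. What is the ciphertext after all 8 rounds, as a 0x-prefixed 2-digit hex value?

s_0 = plaintext = 0xA6
s_1 = Round(s_0, k_0) = 0x13
s_2 = Round(s_1, k_1) = 0x1D
s_3 = Round(s_2, k_2) = 0x9B
s_4 = Round(s_3, k_3) = 0x2F
s_5 = Round(s_4, k_4) = 0xAB
s_6 = Round(s_5, k_5) = 0x67
s_7 = Round(s_6, k_6) = 0xBC
s_8 = Round(s_7, k_7) = 0xF1

0xF1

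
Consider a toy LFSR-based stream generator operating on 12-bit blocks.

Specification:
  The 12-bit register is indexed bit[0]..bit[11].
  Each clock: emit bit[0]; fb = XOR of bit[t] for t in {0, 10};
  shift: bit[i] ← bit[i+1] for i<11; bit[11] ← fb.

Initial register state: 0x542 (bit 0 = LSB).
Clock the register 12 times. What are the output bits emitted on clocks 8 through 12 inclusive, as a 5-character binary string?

reg_0 = 0x542
clock 1: out=0, reg = 0xAA1
clock 2: out=1, reg = 0xD50
clock 3: out=0, reg = 0xEA8
clock 4: out=0, reg = 0xF54
clock 5: out=0, reg = 0xFAA
clock 6: out=0, reg = 0xFD5
clock 7: out=1, reg = 0x7EA
clock 8: out=0, reg = 0xBF5
clock 9: out=1, reg = 0xDFA
clock 10: out=0, reg = 0xEFD
clock 11: out=1, reg = 0x77E
clock 12: out=0, reg = 0xBBF

01010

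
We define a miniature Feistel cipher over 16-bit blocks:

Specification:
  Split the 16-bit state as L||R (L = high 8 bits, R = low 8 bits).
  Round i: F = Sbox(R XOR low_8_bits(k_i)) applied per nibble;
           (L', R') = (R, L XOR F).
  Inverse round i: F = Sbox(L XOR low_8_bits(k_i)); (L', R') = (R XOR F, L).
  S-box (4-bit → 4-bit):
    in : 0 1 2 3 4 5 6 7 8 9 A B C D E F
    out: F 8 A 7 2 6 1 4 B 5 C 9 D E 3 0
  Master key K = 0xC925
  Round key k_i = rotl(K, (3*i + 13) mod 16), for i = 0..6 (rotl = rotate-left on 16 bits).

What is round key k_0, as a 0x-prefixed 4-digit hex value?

0xB924

K = 0xC925
k_0 = rotl(K, (3*0+13) mod 16) = rotl(K, 13) = 0xB924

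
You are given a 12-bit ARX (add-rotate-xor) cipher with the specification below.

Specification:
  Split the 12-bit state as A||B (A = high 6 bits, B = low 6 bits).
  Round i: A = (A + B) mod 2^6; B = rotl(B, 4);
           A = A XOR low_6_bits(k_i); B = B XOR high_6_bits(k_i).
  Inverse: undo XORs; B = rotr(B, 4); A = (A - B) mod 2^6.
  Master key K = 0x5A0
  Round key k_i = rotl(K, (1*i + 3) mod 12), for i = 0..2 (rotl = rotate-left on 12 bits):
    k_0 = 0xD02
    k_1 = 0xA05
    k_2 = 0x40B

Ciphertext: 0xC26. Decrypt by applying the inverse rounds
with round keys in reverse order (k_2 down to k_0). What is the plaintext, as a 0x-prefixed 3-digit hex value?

0x96F

s_0 = ciphertext = 0xC26
s_1 = InvRound(s_0, k_2) = 0x81B
s_2 = InvRound(s_1, k_1) = 0x58F
s_3 = InvRound(s_2, k_0) = 0x96F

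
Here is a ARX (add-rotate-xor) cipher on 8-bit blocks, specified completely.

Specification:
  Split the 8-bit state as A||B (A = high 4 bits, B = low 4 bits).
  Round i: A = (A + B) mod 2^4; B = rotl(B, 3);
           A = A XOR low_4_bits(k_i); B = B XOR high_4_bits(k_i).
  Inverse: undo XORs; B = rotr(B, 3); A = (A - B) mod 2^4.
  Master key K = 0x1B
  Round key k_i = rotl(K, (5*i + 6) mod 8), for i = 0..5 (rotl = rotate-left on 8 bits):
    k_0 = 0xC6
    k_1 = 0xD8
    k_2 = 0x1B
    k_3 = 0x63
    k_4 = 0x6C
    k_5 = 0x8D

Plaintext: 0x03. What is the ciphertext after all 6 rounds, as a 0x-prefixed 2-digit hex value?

s_0 = plaintext = 0x03
s_1 = Round(s_0, k_0) = 0x55
s_2 = Round(s_1, k_1) = 0x27
s_3 = Round(s_2, k_2) = 0x2A
s_4 = Round(s_3, k_3) = 0xF3
s_5 = Round(s_4, k_4) = 0xEF
s_6 = Round(s_5, k_5) = 0x07

0x07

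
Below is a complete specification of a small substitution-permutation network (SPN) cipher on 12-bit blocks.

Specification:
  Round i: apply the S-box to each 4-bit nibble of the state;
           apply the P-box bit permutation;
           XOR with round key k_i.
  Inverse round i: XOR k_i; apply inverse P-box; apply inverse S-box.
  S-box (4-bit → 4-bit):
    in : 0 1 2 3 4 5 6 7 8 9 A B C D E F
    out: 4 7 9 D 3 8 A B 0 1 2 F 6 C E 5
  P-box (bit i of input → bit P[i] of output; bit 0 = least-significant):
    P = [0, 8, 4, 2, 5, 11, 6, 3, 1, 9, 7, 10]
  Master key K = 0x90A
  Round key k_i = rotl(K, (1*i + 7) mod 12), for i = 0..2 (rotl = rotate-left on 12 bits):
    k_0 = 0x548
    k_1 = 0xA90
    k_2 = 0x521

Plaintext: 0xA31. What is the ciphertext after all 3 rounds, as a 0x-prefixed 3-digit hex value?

0x9E8

s_0 = plaintext = 0xA31
s_1 = Round(s_0, k_0) = 0x631
s_2 = Round(s_1, k_1) = 0xDE9
s_3 = Round(s_2, k_2) = 0x9E8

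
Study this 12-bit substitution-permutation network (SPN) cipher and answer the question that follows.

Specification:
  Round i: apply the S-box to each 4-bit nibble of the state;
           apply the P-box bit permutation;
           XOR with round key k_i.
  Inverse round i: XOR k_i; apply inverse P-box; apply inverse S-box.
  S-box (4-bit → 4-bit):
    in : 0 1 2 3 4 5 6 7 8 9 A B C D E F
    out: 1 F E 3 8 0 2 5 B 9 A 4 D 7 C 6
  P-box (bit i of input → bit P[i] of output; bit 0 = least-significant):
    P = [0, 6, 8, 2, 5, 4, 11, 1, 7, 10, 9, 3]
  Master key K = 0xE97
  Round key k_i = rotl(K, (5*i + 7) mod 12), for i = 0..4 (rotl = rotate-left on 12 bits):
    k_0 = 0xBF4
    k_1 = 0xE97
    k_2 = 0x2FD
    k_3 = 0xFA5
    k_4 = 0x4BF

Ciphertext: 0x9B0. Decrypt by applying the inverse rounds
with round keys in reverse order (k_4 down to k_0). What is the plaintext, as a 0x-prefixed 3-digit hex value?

s_0 = ciphertext = 0x9B0
s_1 = InvRound(s_0, k_4) = 0xAEC
s_2 = InvRound(s_1, k_3) = 0xA5D
s_3 = InvRound(s_2, k_2) = 0x075
s_4 = InvRound(s_3, k_1) = 0xDC6
s_5 = InvRound(s_4, k_0) = 0xF85

0xF85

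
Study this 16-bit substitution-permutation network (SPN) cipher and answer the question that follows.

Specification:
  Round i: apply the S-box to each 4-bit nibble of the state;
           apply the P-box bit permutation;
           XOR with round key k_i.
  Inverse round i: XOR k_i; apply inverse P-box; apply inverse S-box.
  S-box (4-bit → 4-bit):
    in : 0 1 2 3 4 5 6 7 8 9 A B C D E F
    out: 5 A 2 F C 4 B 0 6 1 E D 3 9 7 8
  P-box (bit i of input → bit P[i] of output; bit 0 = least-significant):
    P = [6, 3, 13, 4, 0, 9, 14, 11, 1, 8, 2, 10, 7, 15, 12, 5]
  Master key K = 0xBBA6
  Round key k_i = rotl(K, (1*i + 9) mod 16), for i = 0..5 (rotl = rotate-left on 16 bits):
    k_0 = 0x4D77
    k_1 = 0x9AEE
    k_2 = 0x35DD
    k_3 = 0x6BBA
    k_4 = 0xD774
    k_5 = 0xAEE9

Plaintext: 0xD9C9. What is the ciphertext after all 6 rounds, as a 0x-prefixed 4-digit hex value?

0xC864

s_0 = plaintext = 0xD9C9
s_1 = Round(s_0, k_0) = 0x4F94
s_2 = Round(s_1, k_1) = 0xAEDF
s_3 = Round(s_2, k_2) = 0xACEA
s_4 = Round(s_3, k_3) = 0x9881
s_5 = Round(s_4, k_4) = 0x94E8
s_6 = Round(s_5, k_5) = 0xC864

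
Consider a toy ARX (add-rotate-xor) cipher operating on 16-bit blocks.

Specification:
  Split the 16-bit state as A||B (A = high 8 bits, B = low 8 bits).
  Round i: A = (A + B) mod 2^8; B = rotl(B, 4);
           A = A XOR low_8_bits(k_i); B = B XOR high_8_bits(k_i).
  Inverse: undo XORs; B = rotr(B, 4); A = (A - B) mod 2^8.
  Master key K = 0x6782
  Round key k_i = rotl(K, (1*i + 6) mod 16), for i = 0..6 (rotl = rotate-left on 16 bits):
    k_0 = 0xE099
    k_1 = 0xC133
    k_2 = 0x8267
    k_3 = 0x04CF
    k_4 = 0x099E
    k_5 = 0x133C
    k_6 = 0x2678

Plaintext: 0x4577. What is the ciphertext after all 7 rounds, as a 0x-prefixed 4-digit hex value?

0x5757

s_0 = plaintext = 0x4577
s_1 = Round(s_0, k_0) = 0x2597
s_2 = Round(s_1, k_1) = 0x8FB8
s_3 = Round(s_2, k_2) = 0x2009
s_4 = Round(s_3, k_3) = 0xE694
s_5 = Round(s_4, k_4) = 0xE440
s_6 = Round(s_5, k_5) = 0x1817
s_7 = Round(s_6, k_6) = 0x5757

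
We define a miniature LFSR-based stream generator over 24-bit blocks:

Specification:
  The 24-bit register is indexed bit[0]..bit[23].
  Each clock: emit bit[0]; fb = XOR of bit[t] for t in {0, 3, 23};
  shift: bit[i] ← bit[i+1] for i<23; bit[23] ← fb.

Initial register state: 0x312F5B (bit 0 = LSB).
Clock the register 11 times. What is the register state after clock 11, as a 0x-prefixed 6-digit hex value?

0x320625

reg_0 = 0x312F5B
clock 1: out=1, reg = 0x1897AD
clock 2: out=1, reg = 0x0C4BD6
clock 3: out=0, reg = 0x0625EB
clock 4: out=1, reg = 0x0312F5
clock 5: out=1, reg = 0x81897A
clock 6: out=0, reg = 0x40C4BD
clock 7: out=1, reg = 0x20625E
clock 8: out=0, reg = 0x90312F
clock 9: out=1, reg = 0xC81897
clock 10: out=1, reg = 0x640C4B
clock 11: out=1, reg = 0x320625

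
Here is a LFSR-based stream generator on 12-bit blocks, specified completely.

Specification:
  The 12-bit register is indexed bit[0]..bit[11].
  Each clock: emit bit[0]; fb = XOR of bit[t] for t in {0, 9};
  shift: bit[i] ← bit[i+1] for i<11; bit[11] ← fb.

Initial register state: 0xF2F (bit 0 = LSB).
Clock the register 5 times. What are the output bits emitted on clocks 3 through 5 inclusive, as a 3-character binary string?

110

reg_0 = 0xF2F
clock 1: out=1, reg = 0x797
clock 2: out=1, reg = 0x3CB
clock 3: out=1, reg = 0x1E5
clock 4: out=1, reg = 0x8F2
clock 5: out=0, reg = 0x479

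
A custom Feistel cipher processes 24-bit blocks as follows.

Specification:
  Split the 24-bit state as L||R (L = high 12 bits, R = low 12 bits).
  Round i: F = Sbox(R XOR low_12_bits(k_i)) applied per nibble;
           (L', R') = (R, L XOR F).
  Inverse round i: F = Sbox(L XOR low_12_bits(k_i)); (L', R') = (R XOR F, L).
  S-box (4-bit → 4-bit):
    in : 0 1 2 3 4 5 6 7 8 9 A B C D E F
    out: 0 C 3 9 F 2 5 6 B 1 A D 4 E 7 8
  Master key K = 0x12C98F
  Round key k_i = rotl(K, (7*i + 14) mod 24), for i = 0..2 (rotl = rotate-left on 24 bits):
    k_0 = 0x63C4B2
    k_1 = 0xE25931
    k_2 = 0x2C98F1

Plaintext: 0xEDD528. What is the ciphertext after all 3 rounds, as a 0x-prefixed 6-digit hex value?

0x8AD2E3

s_0 = plaintext = 0xEDD528
s_1 = Round(s_0, k_0) = 0x5282C7
s_2 = Round(s_1, k_1) = 0x2C78AD
s_3 = Round(s_2, k_2) = 0x8AD2E3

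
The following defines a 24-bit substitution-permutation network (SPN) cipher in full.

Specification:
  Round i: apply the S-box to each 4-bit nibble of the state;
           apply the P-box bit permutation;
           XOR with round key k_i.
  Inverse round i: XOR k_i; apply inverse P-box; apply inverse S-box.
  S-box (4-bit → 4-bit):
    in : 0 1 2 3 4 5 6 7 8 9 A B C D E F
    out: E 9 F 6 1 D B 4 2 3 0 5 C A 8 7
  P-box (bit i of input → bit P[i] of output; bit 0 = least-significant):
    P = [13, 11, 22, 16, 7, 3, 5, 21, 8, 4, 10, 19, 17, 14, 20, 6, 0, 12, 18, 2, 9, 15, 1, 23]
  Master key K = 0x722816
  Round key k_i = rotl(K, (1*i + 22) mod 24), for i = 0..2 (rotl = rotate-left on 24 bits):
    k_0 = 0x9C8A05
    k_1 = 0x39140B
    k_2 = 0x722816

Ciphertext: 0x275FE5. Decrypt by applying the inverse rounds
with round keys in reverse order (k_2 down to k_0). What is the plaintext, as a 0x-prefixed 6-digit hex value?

0x65D6F7

s_0 = ciphertext = 0x275FE5
s_1 = InvRound(s_0, k_2) = 0xBF0FB5
s_2 = InvRound(s_1, k_1) = 0x5049F8
s_3 = InvRound(s_2, k_0) = 0x65D6F7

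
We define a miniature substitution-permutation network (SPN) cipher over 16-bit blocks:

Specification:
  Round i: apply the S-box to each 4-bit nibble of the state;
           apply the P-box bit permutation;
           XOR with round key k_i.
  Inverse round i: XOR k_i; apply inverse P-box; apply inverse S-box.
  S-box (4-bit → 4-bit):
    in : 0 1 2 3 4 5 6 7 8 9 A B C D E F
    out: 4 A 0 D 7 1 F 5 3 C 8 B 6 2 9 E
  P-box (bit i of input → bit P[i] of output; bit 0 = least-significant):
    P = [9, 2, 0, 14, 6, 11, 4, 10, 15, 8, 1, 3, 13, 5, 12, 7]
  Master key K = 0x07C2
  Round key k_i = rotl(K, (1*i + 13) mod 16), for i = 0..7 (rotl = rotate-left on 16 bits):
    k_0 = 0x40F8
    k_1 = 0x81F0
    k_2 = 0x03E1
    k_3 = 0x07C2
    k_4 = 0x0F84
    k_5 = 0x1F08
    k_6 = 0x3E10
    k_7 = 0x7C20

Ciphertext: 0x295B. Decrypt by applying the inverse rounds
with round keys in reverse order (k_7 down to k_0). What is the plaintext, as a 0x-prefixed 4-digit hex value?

0x7B0D

s_0 = ciphertext = 0x295B
s_1 = InvRound(s_0, k_7) = 0xCF39
s_2 = InvRound(s_1, k_6) = 0x4B29
s_3 = InvRound(s_2, k_5) = 0xC2A9
s_4 = InvRound(s_3, k_4) = 0xDB1F
s_5 = InvRound(s_4, k_3) = 0x9E6F
s_6 = InvRound(s_5, k_2) = 0x961D
s_7 = InvRound(s_6, k_1) = 0xF1E4
s_8 = InvRound(s_7, k_0) = 0x7B0D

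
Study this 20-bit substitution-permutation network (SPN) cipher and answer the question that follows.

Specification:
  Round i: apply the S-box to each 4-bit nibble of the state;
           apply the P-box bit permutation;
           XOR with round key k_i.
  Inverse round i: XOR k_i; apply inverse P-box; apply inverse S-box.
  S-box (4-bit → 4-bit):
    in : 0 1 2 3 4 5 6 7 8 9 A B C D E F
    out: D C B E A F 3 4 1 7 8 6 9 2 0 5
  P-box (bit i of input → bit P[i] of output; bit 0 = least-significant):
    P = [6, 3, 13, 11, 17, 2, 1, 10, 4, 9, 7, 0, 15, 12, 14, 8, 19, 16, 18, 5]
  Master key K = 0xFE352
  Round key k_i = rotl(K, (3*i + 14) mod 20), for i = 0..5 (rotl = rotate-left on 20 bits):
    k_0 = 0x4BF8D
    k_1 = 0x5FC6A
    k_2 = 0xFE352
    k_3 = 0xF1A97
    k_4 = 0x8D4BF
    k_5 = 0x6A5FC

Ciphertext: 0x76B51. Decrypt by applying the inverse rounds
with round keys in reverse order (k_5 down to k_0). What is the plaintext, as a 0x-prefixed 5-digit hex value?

s_0 = ciphertext = 0x76B51
s_1 = InvRound(s_0, k_5) = 0x4F344
s_2 = InvRound(s_1, k_4) = 0x0A519
s_3 = InvRound(s_2, k_3) = 0x92B53
s_4 = InvRound(s_3, k_2) = 0x7FA8A
s_5 = InvRound(s_4, k_1) = 0xAEBC8
s_6 = InvRound(s_5, k_0) = 0xFBA28

0xFBA28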